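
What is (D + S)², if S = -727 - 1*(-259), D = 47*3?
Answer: 106929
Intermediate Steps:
D = 141
S = -468 (S = -727 + 259 = -468)
(D + S)² = (141 - 468)² = (-327)² = 106929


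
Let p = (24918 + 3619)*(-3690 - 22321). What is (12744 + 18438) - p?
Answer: 742307089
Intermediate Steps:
p = -742275907 (p = 28537*(-26011) = -742275907)
(12744 + 18438) - p = (12744 + 18438) - 1*(-742275907) = 31182 + 742275907 = 742307089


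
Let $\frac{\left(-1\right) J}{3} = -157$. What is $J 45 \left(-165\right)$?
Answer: $-3497175$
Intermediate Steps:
$J = 471$ ($J = \left(-3\right) \left(-157\right) = 471$)
$J 45 \left(-165\right) = 471 \cdot 45 \left(-165\right) = 21195 \left(-165\right) = -3497175$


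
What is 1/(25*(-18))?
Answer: -1/450 ≈ -0.0022222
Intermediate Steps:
1/(25*(-18)) = 1/(-450) = -1/450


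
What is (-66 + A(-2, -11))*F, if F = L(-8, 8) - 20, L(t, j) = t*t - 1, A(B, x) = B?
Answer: -2924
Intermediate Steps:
L(t, j) = -1 + t**2 (L(t, j) = t**2 - 1 = -1 + t**2)
F = 43 (F = (-1 + (-8)**2) - 20 = (-1 + 64) - 20 = 63 - 20 = 43)
(-66 + A(-2, -11))*F = (-66 - 2)*43 = -68*43 = -2924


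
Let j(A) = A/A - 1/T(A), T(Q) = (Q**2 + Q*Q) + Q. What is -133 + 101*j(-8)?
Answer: -3941/120 ≈ -32.842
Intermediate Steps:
T(Q) = Q + 2*Q**2 (T(Q) = (Q**2 + Q**2) + Q = 2*Q**2 + Q = Q + 2*Q**2)
j(A) = 1 - 1/(A*(1 + 2*A)) (j(A) = A/A - 1/(A*(1 + 2*A)) = 1 - 1/(A*(1 + 2*A)))
-133 + 101*j(-8) = -133 + 101*((-1 - 8*(1 + 2*(-8)))/((-8)*(1 + 2*(-8)))) = -133 + 101*(-(-1 - 8*(1 - 16))/(8*(1 - 16))) = -133 + 101*(-1/8*(-1 - 8*(-15))/(-15)) = -133 + 101*(-1/8*(-1/15)*(-1 + 120)) = -133 + 101*(-1/8*(-1/15)*119) = -133 + 101*(119/120) = -133 + 12019/120 = -3941/120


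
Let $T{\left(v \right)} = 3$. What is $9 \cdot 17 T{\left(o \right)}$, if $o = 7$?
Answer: $459$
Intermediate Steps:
$9 \cdot 17 T{\left(o \right)} = 9 \cdot 17 \cdot 3 = 153 \cdot 3 = 459$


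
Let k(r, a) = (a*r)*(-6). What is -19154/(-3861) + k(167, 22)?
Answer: -85092730/3861 ≈ -22039.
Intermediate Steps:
k(r, a) = -6*a*r
-19154/(-3861) + k(167, 22) = -19154/(-3861) - 6*22*167 = -19154*(-1/3861) - 22044 = 19154/3861 - 22044 = -85092730/3861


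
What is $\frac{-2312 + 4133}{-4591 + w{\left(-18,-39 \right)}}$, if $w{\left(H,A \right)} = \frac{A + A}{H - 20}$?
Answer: $- \frac{34599}{87190} \approx -0.39682$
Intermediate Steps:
$w{\left(H,A \right)} = \frac{2 A}{-20 + H}$
$\frac{-2312 + 4133}{-4591 + w{\left(-18,-39 \right)}} = \frac{-2312 + 4133}{-4591 + 2 \left(-39\right) \frac{1}{-20 - 18}} = \frac{1821}{-4591 + 2 \left(-39\right) \frac{1}{-38}} = \frac{1821}{-4591 + 2 \left(-39\right) \left(- \frac{1}{38}\right)} = \frac{1821}{-4591 + \frac{39}{19}} = \frac{1821}{- \frac{87190}{19}} = 1821 \left(- \frac{19}{87190}\right) = - \frac{34599}{87190}$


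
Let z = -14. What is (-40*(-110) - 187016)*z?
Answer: 2556624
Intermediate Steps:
(-40*(-110) - 187016)*z = (-40*(-110) - 187016)*(-14) = (4400 - 187016)*(-14) = -182616*(-14) = 2556624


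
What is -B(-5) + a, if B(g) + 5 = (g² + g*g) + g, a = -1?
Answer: -41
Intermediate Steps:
B(g) = -5 + g + 2*g² (B(g) = -5 + ((g² + g*g) + g) = -5 + ((g² + g²) + g) = -5 + (2*g² + g) = -5 + (g + 2*g²) = -5 + g + 2*g²)
-B(-5) + a = -(-5 - 5 + 2*(-5)²) - 1 = -(-5 - 5 + 2*25) - 1 = -(-5 - 5 + 50) - 1 = -1*40 - 1 = -40 - 1 = -41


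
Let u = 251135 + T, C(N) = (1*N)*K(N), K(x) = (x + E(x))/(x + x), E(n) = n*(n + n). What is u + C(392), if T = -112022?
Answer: 292973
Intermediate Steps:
E(n) = 2*n² (E(n) = n*(2*n) = 2*n²)
K(x) = (x + 2*x²)/(2*x) (K(x) = (x + 2*x²)/(x + x) = (x + 2*x²)/((2*x)) = (x + 2*x²)*(1/(2*x)) = (x + 2*x²)/(2*x))
C(N) = N*(½ + N) (C(N) = (1*N)*(½ + N) = N*(½ + N))
u = 139113 (u = 251135 - 112022 = 139113)
u + C(392) = 139113 + 392*(½ + 392) = 139113 + 392*(785/2) = 139113 + 153860 = 292973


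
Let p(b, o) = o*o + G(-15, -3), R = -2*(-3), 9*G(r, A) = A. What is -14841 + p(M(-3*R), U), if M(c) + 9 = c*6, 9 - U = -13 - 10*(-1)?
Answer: -44092/3 ≈ -14697.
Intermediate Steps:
G(r, A) = A/9
R = 6
U = 12 (U = 9 - (-13 - 10*(-1)) = 9 - (-13 + 10) = 9 - 1*(-3) = 9 + 3 = 12)
M(c) = -9 + 6*c (M(c) = -9 + c*6 = -9 + 6*c)
p(b, o) = -⅓ + o² (p(b, o) = o*o + (⅑)*(-3) = o² - ⅓ = -⅓ + o²)
-14841 + p(M(-3*R), U) = -14841 + (-⅓ + 12²) = -14841 + (-⅓ + 144) = -14841 + 431/3 = -44092/3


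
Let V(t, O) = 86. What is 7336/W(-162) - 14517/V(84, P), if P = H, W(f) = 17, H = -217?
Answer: 384107/1462 ≈ 262.73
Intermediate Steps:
P = -217
7336/W(-162) - 14517/V(84, P) = 7336/17 - 14517/86 = 384107/1462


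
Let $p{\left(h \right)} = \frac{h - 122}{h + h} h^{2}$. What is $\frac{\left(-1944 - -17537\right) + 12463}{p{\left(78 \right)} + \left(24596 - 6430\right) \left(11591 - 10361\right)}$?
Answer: $\frac{1169}{930936} \approx 0.0012557$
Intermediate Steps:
$p{\left(h \right)} = \frac{h \left(-122 + h\right)}{2}$ ($p{\left(h \right)} = \frac{-122 + h}{2 h} h^{2} = \frac{h \left(-122 + h\right)}{2}$)
$\frac{\left(-1944 - -17537\right) + 12463}{p{\left(78 \right)} + \left(24596 - 6430\right) \left(11591 - 10361\right)} = \frac{\left(-1944 - -17537\right) + 12463}{\frac{1}{2} \cdot 78 \left(-122 + 78\right) + \left(24596 - 6430\right) \left(11591 - 10361\right)} = \frac{\left(-1944 + 17537\right) + 12463}{\frac{1}{2} \cdot 78 \left(-44\right) + 18166 \cdot 1230} = \frac{15593 + 12463}{-1716 + 22344180} = \frac{28056}{22342464} = 28056 \cdot \frac{1}{22342464} = \frac{1169}{930936}$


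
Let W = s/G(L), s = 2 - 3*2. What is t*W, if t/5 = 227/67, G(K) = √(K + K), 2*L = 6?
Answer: -2270*√6/201 ≈ -27.663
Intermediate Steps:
L = 3 (L = (½)*6 = 3)
s = -4 (s = 2 - 6 = -4)
G(K) = √2*√K (G(K) = √(2*K) = √2*√K)
t = 1135/67 (t = 5*(227/67) = 1135/67 ≈ 16.940)
W = -2*√6/3 (W = -4*√6/6 = -2*√6/3 ≈ -1.6330)
t*W = 1135*(-2*√6/3)/67 = -2270*√6/201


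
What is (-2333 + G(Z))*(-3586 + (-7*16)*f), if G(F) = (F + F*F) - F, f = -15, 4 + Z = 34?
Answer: 2731298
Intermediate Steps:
Z = 30 (Z = -4 + 34 = 30)
G(F) = F**2 (G(F) = (F + F**2) - F = F**2)
(-2333 + G(Z))*(-3586 + (-7*16)*f) = (-2333 + 30**2)*(-3586 - 7*16*(-15)) = (-2333 + 900)*(-3586 - 112*(-15)) = -1433*(-3586 + 1680) = -1433*(-1906) = 2731298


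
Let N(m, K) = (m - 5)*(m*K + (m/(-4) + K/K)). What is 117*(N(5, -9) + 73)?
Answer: 8541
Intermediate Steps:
N(m, K) = (-5 + m)*(1 - m/4 + K*m) (N(m, K) = (-5 + m)*(K*m + (m*(-¼) + 1)) = (-5 + m)*(K*m + (-m/4 + 1)) = (-5 + m)*(K*m + (1 - m/4)) = (-5 + m)*(1 - m/4 + K*m))
117*(N(5, -9) + 73) = 117*((-5 - ¼*5² + (9/4)*5 - 9*5² - 5*(-9)*5) + 73) = 117*((-5 - ¼*25 + 45/4 - 9*25 + 225) + 73) = 117*((-5 - 25/4 + 45/4 - 225 + 225) + 73) = 117*(0 + 73) = 117*73 = 8541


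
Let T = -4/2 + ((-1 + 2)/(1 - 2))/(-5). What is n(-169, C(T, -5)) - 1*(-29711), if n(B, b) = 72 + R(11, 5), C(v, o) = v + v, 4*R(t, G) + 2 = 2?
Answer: 29783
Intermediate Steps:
R(t, G) = 0 (R(t, G) = -½ + (¼)*2 = -½ + ½ = 0)
T = -9/5 (T = -4*½ + (1/(-1))*(-⅕) = -2 + (1*(-1))*(-⅕) = -2 - 1*(-⅕) = -2 + ⅕ = -9/5 ≈ -1.8000)
C(v, o) = 2*v
n(B, b) = 72 (n(B, b) = 72 + 0 = 72)
n(-169, C(T, -5)) - 1*(-29711) = 72 - 1*(-29711) = 72 + 29711 = 29783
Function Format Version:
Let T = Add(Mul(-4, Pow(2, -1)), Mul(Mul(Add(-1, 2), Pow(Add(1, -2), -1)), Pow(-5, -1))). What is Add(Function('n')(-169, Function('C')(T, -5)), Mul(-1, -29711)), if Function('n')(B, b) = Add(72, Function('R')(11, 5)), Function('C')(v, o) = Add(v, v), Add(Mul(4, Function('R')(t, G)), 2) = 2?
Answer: 29783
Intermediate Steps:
Function('R')(t, G) = 0 (Function('R')(t, G) = Add(Rational(-1, 2), Mul(Rational(1, 4), 2)) = Add(Rational(-1, 2), Rational(1, 2)) = 0)
T = Rational(-9, 5) (T = Add(Mul(-4, Rational(1, 2)), Mul(Mul(1, Pow(-1, -1)), Rational(-1, 5))) = Add(-2, Mul(Mul(1, -1), Rational(-1, 5))) = Add(-2, Mul(-1, Rational(-1, 5))) = Add(-2, Rational(1, 5)) = Rational(-9, 5) ≈ -1.8000)
Function('C')(v, o) = Mul(2, v)
Function('n')(B, b) = 72 (Function('n')(B, b) = Add(72, 0) = 72)
Add(Function('n')(-169, Function('C')(T, -5)), Mul(-1, -29711)) = Add(72, Mul(-1, -29711)) = Add(72, 29711) = 29783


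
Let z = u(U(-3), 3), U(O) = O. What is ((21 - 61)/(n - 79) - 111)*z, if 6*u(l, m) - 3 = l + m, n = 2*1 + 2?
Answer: -1657/30 ≈ -55.233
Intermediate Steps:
n = 4 (n = 2 + 2 = 4)
u(l, m) = 1/2 + l/6 + m/6 (u(l, m) = 1/2 + (l + m)/6 = 1/2 + (l/6 + m/6) = 1/2 + l/6 + m/6)
z = 1/2 (z = 1/2 + (1/6)*(-3) + (1/6)*3 = 1/2 - 1/2 + 1/2 = 1/2 ≈ 0.50000)
((21 - 61)/(n - 79) - 111)*z = ((21 - 61)/(4 - 79) - 111)*(1/2) = (-40/(-75) - 111)*(1/2) = (-40*(-1/75) - 111)*(1/2) = (8/15 - 111)*(1/2) = -1657/15*1/2 = -1657/30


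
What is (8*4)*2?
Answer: 64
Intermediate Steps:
(8*4)*2 = 32*2 = 64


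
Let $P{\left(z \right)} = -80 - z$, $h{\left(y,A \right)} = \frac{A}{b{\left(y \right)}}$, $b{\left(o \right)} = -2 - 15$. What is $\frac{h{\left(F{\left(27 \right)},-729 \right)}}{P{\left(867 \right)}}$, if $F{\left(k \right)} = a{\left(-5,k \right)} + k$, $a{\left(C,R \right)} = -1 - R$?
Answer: $- \frac{729}{16099} \approx -0.045282$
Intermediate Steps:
$b{\left(o \right)} = -17$ ($b{\left(o \right)} = -2 - 15 = -17$)
$F{\left(k \right)} = -1$ ($F{\left(k \right)} = \left(-1 - k\right) + k = -1$)
$h{\left(y,A \right)} = - \frac{A}{17}$ ($h{\left(y,A \right)} = \frac{A}{-17} = A \left(- \frac{1}{17}\right) = - \frac{A}{17}$)
$\frac{h{\left(F{\left(27 \right)},-729 \right)}}{P{\left(867 \right)}} = \frac{\left(- \frac{1}{17}\right) \left(-729\right)}{-80 - 867} = \frac{729}{17 \left(-80 - 867\right)} = \frac{729}{17 \left(-947\right)} = \frac{729}{17} \left(- \frac{1}{947}\right) = - \frac{729}{16099}$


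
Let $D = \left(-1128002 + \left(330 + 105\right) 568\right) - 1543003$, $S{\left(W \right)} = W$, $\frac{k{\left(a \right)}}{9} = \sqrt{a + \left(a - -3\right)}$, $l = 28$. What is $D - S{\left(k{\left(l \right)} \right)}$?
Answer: $-2423925 - 9 \sqrt{59} \approx -2.424 \cdot 10^{6}$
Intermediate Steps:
$k{\left(a \right)} = 9 \sqrt{3 + 2 a}$ ($k{\left(a \right)} = 9 \sqrt{a + \left(a - -3\right)} = 9 \sqrt{a + \left(a + 3\right)} = 9 \sqrt{a + \left(3 + a\right)} = 9 \sqrt{3 + 2 a}$)
$D = -2423925$ ($D = \left(-1128002 + 435 \cdot 568\right) - 1543003 = \left(-1128002 + 247080\right) - 1543003 = -880922 - 1543003 = -2423925$)
$D - S{\left(k{\left(l \right)} \right)} = -2423925 - 9 \sqrt{3 + 2 \cdot 28} = -2423925 - 9 \sqrt{3 + 56} = -2423925 - 9 \sqrt{59}$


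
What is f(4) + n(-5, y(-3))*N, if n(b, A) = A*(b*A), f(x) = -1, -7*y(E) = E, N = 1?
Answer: -94/49 ≈ -1.9184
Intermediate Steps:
y(E) = -E/7
n(b, A) = b*A² (n(b, A) = A*(A*b) = b*A²)
f(4) + n(-5, y(-3))*N = -1 - 5*(-⅐*(-3))²*1 = -1 - 5*(3/7)²*1 = -1 - 5*9/49*1 = -1 - 45/49*1 = -1 - 45/49 = -94/49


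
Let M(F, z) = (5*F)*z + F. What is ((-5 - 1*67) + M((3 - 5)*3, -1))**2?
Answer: 2304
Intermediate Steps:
M(F, z) = F + 5*F*z (M(F, z) = 5*F*z + F = F + 5*F*z)
((-5 - 1*67) + M((3 - 5)*3, -1))**2 = ((-5 - 1*67) + ((3 - 5)*3)*(1 + 5*(-1)))**2 = ((-5 - 67) + (-2*3)*(1 - 5))**2 = (-72 - 6*(-4))**2 = (-72 + 24)**2 = (-48)**2 = 2304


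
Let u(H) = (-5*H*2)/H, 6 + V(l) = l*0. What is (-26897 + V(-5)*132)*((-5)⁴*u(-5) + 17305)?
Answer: -306101895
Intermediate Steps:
V(l) = -6 (V(l) = -6 + l*0 = -6 + 0 = -6)
u(H) = -10 (u(H) = (-10*H)/H = -10)
(-26897 + V(-5)*132)*((-5)⁴*u(-5) + 17305) = (-26897 - 6*132)*((-5)⁴*(-10) + 17305) = (-26897 - 792)*(625*(-10) + 17305) = -27689*(-6250 + 17305) = -27689*11055 = -306101895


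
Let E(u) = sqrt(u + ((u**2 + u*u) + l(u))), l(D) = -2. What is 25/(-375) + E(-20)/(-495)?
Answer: -1/15 - sqrt(778)/495 ≈ -0.12302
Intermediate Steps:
E(u) = sqrt(-2 + u + 2*u**2) (E(u) = sqrt(u + ((u**2 + u*u) - 2)) = sqrt(u + ((u**2 + u**2) - 2)) = sqrt(u + (2*u**2 - 2)) = sqrt(u + (-2 + 2*u**2)) = sqrt(-2 + u + 2*u**2))
25/(-375) + E(-20)/(-495) = 25/(-375) + sqrt(-2 - 20 + 2*(-20)**2)/(-495) = 25*(-1/375) + sqrt(-2 - 20 + 2*400)*(-1/495) = -1/15 + sqrt(-2 - 20 + 800)*(-1/495) = -1/15 + sqrt(778)*(-1/495) = -1/15 - sqrt(778)/495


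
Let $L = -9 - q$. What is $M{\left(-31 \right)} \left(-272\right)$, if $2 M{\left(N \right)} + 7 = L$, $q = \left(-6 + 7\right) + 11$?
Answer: $3808$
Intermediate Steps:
$q = 12$ ($q = 1 + 11 = 12$)
$L = -21$ ($L = -9 - 12 = -21$)
$M{\left(N \right)} = -14$ ($M{\left(N \right)} = - \frac{7}{2} + \frac{1}{2} \left(-21\right) = - \frac{7}{2} - \frac{21}{2} = -14$)
$M{\left(-31 \right)} \left(-272\right) = \left(-14\right) \left(-272\right) = 3808$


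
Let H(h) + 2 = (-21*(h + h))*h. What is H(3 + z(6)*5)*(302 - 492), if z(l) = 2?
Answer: 1349000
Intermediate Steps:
H(h) = -2 - 42*h² (H(h) = -2 + (-21*(h + h))*h = -2 + (-42*h)*h = -2 - 42*h²)
H(3 + z(6)*5)*(302 - 492) = (-2 - 42*(3 + 2*5)²)*(302 - 492) = (-2 - 42*(3 + 10)²)*(-190) = (-2 - 42*13²)*(-190) = (-2 - 42*169)*(-190) = (-2 - 7098)*(-190) = -7100*(-190) = 1349000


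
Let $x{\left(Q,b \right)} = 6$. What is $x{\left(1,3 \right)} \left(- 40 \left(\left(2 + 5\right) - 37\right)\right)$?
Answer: $7200$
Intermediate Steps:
$x{\left(1,3 \right)} \left(- 40 \left(\left(2 + 5\right) - 37\right)\right) = 6 \left(- 40 \left(\left(2 + 5\right) - 37\right)\right) = 6 \left(- 40 \left(7 - 37\right)\right) = 6 \left(\left(-40\right) \left(-30\right)\right) = 6 \cdot 1200 = 7200$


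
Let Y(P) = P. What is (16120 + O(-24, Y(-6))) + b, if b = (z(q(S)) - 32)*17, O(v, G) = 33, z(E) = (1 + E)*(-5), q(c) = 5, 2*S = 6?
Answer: 15099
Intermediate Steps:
S = 3 (S = (½)*6 = 3)
z(E) = -5 - 5*E
b = -1054 (b = ((-5 - 5*5) - 32)*17 = ((-5 - 25) - 32)*17 = (-30 - 32)*17 = -62*17 = -1054)
(16120 + O(-24, Y(-6))) + b = (16120 + 33) - 1054 = 16153 - 1054 = 15099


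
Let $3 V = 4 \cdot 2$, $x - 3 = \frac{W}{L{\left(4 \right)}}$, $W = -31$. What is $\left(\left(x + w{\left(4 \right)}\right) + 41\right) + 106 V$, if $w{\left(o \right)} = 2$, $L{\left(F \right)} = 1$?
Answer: $\frac{893}{3} \approx 297.67$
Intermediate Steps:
$x = -28$ ($x = 3 - \frac{31}{1} = 3 - 31 = -28$)
$V = \frac{8}{3}$ ($V = \frac{4 \cdot 2}{3} = \frac{1}{3} \cdot 8 = \frac{8}{3} \approx 2.6667$)
$\left(\left(x + w{\left(4 \right)}\right) + 41\right) + 106 V = \left(\left(-28 + 2\right) + 41\right) + 106 \cdot \frac{8}{3} = \left(-26 + 41\right) + \frac{848}{3} = 15 + \frac{848}{3} = \frac{893}{3}$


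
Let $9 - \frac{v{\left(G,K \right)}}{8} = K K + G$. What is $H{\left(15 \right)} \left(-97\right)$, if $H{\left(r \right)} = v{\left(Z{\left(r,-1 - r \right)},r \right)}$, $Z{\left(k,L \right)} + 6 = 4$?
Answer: $166064$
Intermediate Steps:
$Z{\left(k,L \right)} = -2$ ($Z{\left(k,L \right)} = -6 + 4 = -2$)
$v{\left(G,K \right)} = 72 - 8 G - 8 K^{2}$ ($v{\left(G,K \right)} = 72 - 8 \left(K K + G\right) = 72 - 8 \left(K^{2} + G\right) = 72 - 8 \left(G + K^{2}\right) = 72 - \left(8 G + 8 K^{2}\right) = 72 - 8 G - 8 K^{2}$)
$H{\left(r \right)} = 88 - 8 r^{2}$ ($H{\left(r \right)} = 72 - -16 - 8 r^{2} = 72 + 16 - 8 r^{2} = 88 - 8 r^{2}$)
$H{\left(15 \right)} \left(-97\right) = \left(88 - 8 \cdot 15^{2}\right) \left(-97\right) = \left(88 - 1800\right) \left(-97\right) = \left(-1712\right) \left(-97\right) = 166064$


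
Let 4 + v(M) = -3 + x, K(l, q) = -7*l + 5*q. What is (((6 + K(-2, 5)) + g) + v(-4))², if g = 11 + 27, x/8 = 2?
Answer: 8464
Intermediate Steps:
x = 16 (x = 8*2 = 16)
g = 38
v(M) = 9 (v(M) = -4 + (-3 + 16) = -4 + 13 = 9)
(((6 + K(-2, 5)) + g) + v(-4))² = (((6 + (-7*(-2) + 5*5)) + 38) + 9)² = (((6 + (14 + 25)) + 38) + 9)² = (((6 + 39) + 38) + 9)² = ((45 + 38) + 9)² = (83 + 9)² = 92² = 8464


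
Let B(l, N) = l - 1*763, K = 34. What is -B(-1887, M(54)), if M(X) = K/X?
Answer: 2650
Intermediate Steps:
M(X) = 34/X
B(l, N) = -763 + l (B(l, N) = l - 763 = -763 + l)
-B(-1887, M(54)) = -(-763 - 1887) = -1*(-2650) = 2650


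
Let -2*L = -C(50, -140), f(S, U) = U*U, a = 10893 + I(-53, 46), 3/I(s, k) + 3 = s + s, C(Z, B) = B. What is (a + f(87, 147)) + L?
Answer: 3535085/109 ≈ 32432.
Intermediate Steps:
I(s, k) = 3/(-3 + 2*s) (I(s, k) = 3/(-3 + (s + s)) = 3/(-3 + 2*s))
a = 1187334/109 (a = 10893 + 3/(-3 + 2*(-53)) = 10893 + 3/(-3 - 106) = 10893 + 3/(-109) = 10893 + 3*(-1/109) = 10893 - 3/109 = 1187334/109 ≈ 10893.)
f(S, U) = U**2
L = -70 (L = -(-1)*(-140)/2 = -1/2*140 = -70)
(a + f(87, 147)) + L = (1187334/109 + 147**2) - 70 = (1187334/109 + 21609) - 70 = 3542715/109 - 70 = 3535085/109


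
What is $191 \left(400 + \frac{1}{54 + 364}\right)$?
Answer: $\frac{31935391}{418} \approx 76401.0$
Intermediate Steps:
$191 \left(400 + \frac{1}{54 + 364}\right) = 191 \left(400 + \frac{1}{418}\right) = 191 \cdot \frac{167201}{418} = \frac{31935391}{418}$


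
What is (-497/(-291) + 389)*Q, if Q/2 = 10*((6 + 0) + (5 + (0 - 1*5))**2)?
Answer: 4547840/97 ≈ 46885.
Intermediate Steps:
Q = 120 (Q = 2*(10*((6 + 0) + (5 + (0 - 1*5))**2)) = 2*(10*(6 + (5 + (0 - 5))**2)) = 2*(10*(6 + (5 - 5)**2)) = 2*(10*(6 + 0**2)) = 2*(10*(6 + 0)) = 2*(10*6) = 2*60 = 120)
(-497/(-291) + 389)*Q = (-497/(-291) + 389)*120 = (-497*(-1/291) + 389)*120 = (497/291 + 389)*120 = (113696/291)*120 = 4547840/97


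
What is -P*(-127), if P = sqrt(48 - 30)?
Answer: 381*sqrt(2) ≈ 538.82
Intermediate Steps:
P = 3*sqrt(2) (P = sqrt(18) = 3*sqrt(2) ≈ 4.2426)
-P*(-127) = -3*sqrt(2)*(-127) = -(-381)*sqrt(2) = 381*sqrt(2)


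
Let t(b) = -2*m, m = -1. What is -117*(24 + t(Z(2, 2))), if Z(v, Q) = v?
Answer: -3042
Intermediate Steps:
t(b) = 2 (t(b) = -2*(-1) = 2)
-117*(24 + t(Z(2, 2))) = -117*(24 + 2) = -117*26 = -3042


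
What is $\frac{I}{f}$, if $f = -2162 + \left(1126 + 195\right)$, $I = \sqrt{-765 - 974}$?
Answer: $- \frac{i \sqrt{1739}}{841} \approx - 0.049585 i$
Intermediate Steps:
$I = i \sqrt{1739}$ ($I = \sqrt{-765 + \left(-1841 + 867\right)} = \sqrt{-765 - 974} = \sqrt{-1739} = i \sqrt{1739} \approx 41.701 i$)
$f = -841$ ($f = -2162 + 1321 = -841$)
$\frac{I}{f} = \frac{i \sqrt{1739}}{-841} = i \sqrt{1739} \left(- \frac{1}{841}\right) = - \frac{i \sqrt{1739}}{841}$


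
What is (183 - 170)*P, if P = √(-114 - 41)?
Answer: 13*I*√155 ≈ 161.85*I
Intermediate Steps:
P = I*√155 (P = √(-155) = I*√155 ≈ 12.45*I)
(183 - 170)*P = (183 - 170)*(I*√155) = 13*(I*√155) = 13*I*√155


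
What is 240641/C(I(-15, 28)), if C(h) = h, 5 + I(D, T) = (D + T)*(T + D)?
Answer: 240641/164 ≈ 1467.3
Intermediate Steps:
I(D, T) = -5 + (D + T)² (I(D, T) = -5 + (D + T)*(T + D) = -5 + (D + T)*(D + T) = -5 + (D + T)²)
240641/C(I(-15, 28)) = 240641/(-5 + (-15 + 28)²) = 240641/(-5 + 13²) = 240641/(-5 + 169) = 240641/164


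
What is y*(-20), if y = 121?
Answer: -2420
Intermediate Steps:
y*(-20) = 121*(-20) = -2420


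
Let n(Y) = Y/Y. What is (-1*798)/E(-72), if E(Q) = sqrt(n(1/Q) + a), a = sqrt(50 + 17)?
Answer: -798/sqrt(1 + sqrt(67)) ≈ -263.30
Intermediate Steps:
n(Y) = 1
a = sqrt(67) ≈ 8.1853
E(Q) = sqrt(1 + sqrt(67))
(-1*798)/E(-72) = (-1*798)/(sqrt(1 + sqrt(67))) = -798/sqrt(1 + sqrt(67))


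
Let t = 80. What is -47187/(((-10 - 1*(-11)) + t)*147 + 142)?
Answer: -47187/12049 ≈ -3.9163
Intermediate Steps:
-47187/(((-10 - 1*(-11)) + t)*147 + 142) = -47187/(((-10 - 1*(-11)) + 80)*147 + 142) = -47187/(((-10 + 11) + 80)*147 + 142) = -47187/((1 + 80)*147 + 142) = -47187/(81*147 + 142) = -47187/(11907 + 142) = -47187/12049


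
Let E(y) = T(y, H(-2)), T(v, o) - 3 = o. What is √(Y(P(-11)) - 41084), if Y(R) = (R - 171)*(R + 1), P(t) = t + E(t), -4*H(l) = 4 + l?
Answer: I*√158951/2 ≈ 199.34*I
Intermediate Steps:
H(l) = -1 - l/4 (H(l) = -(4 + l)/4 = -1 - l/4)
T(v, o) = 3 + o
E(y) = 5/2 (E(y) = 3 + (-1 - ¼*(-2)) = 3 + (-1 + ½) = 3 - ½ = 5/2)
P(t) = 5/2 + t (P(t) = t + 5/2 = 5/2 + t)
Y(R) = (1 + R)*(-171 + R) (Y(R) = (-171 + R)*(1 + R) = (1 + R)*(-171 + R))
√(Y(P(-11)) - 41084) = √((-171 + (5/2 - 11)² - 170*(5/2 - 11)) - 41084) = √((-171 + (-17/2)² - 170*(-17/2)) - 41084) = √((-171 + 289/4 + 1445) - 41084) = √(5385/4 - 41084) = √(-158951/4) = I*√158951/2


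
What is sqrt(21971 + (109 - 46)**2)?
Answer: 2*sqrt(6485) ≈ 161.06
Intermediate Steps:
sqrt(21971 + (109 - 46)**2) = sqrt(21971 + 63**2) = sqrt(21971 + 3969) = sqrt(25940) = 2*sqrt(6485)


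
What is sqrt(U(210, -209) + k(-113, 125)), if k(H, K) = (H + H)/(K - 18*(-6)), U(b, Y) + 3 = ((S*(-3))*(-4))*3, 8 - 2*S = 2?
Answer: sqrt(5647687)/233 ≈ 10.200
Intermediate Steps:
S = 3 (S = 4 - 1/2*2 = 4 - 1 = 3)
U(b, Y) = 105 (U(b, Y) = -3 + ((3*(-3))*(-4))*3 = -3 - 9*(-4)*3 = -3 + 36*3 = -3 + 108 = 105)
k(H, K) = 2*H/(108 + K) (k(H, K) = (2*H)/(K + 108) = (2*H)/(108 + K) = 2*H/(108 + K))
sqrt(U(210, -209) + k(-113, 125)) = sqrt(105 + 2*(-113)/(108 + 125)) = sqrt(105 + 2*(-113)/233) = sqrt(105 + 2*(-113)*(1/233)) = sqrt(105 - 226/233) = sqrt(24239/233) = sqrt(5647687)/233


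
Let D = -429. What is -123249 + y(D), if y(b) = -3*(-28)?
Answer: -123165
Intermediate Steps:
y(b) = 84
-123249 + y(D) = -123249 + 84 = -123165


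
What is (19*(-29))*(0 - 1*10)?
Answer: 5510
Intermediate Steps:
(19*(-29))*(0 - 1*10) = -551*(0 - 10) = -551*(-10) = 5510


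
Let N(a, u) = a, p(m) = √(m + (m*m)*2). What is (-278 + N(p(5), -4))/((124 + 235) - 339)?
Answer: -139/10 + √55/20 ≈ -13.529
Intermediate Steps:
p(m) = √(m + 2*m²) (p(m) = √(m + m²*2) = √(m + 2*m²))
(-278 + N(p(5), -4))/((124 + 235) - 339) = (-278 + √(5*(1 + 2*5)))/((124 + 235) - 339) = (-278 + √(5*(1 + 10)))/(359 - 339) = (-278 + √(5*11))/20 = (-278 + √55)*(1/20) = -139/10 + √55/20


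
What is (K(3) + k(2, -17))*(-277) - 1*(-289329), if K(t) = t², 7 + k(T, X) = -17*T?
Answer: 298193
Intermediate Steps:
k(T, X) = -7 - 17*T
(K(3) + k(2, -17))*(-277) - 1*(-289329) = (3² + (-7 - 17*2))*(-277) - 1*(-289329) = (9 + (-7 - 34))*(-277) + 289329 = (9 - 41)*(-277) + 289329 = -32*(-277) + 289329 = 8864 + 289329 = 298193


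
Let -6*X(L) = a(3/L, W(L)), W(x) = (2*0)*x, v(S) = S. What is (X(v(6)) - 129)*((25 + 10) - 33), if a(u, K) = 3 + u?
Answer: -1555/6 ≈ -259.17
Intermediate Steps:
W(x) = 0 (W(x) = 0*x = 0)
X(L) = -½ - 1/(2*L) (X(L) = -(3 + 3/L)/6 = -½ - 1/(2*L))
(X(v(6)) - 129)*((25 + 10) - 33) = ((½)*(-1 - 1*6)/6 - 129)*((25 + 10) - 33) = ((½)*(⅙)*(-1 - 6) - 129)*(35 - 33) = ((½)*(⅙)*(-7) - 129)*2 = (-7/12 - 129)*2 = -1555/12*2 = -1555/6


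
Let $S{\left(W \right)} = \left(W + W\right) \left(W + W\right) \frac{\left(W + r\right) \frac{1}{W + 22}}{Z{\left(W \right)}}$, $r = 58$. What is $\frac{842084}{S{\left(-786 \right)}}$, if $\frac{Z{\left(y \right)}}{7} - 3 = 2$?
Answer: $\frac{201047555}{16062696} \approx 12.516$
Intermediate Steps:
$Z{\left(y \right)} = 35$ ($Z{\left(y \right)} = 21 + 7 \cdot 2 = 21 + 14 = 35$)
$S{\left(W \right)} = \frac{4 W^{2} \left(58 + W\right)}{35 \left(22 + W\right)}$ ($S{\left(W \right)} = \left(W + W\right) \left(W + W\right) \frac{\left(W + 58\right) \frac{1}{W + 22}}{35} = 2 W 2 W \frac{58 + W}{22 + W} \frac{1}{35} = 4 W^{2} \frac{58 + W}{22 + W} \frac{1}{35} = 4 W^{2} \frac{58 + W}{35 \left(22 + W\right)} = \frac{4 W^{2} \left(58 + W\right)}{35 \left(22 + W\right)}$)
$\frac{842084}{S{\left(-786 \right)}} = \frac{842084}{\frac{4}{35} \left(-786\right)^{2} \frac{1}{22 - 786} \left(58 - 786\right)} = \frac{842084}{\frac{4}{35} \cdot 617796 \frac{1}{-764} \left(-728\right)} = \frac{842084}{\frac{4}{35} \cdot 617796 \left(- \frac{1}{764}\right) \left(-728\right)} = \frac{842084}{\frac{64250784}{955}} = 842084 \cdot \frac{955}{64250784} = \frac{201047555}{16062696}$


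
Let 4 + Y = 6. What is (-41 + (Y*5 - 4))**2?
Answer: 1225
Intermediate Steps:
Y = 2 (Y = -4 + 6 = 2)
(-41 + (Y*5 - 4))**2 = (-41 + (2*5 - 4))**2 = (-41 + (10 - 4))**2 = (-41 + 6)**2 = (-35)**2 = 1225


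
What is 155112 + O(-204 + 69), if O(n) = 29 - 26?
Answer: 155115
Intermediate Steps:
O(n) = 3
155112 + O(-204 + 69) = 155112 + 3 = 155115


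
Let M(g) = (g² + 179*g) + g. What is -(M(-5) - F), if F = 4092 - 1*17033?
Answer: -12066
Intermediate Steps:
M(g) = g² + 180*g
F = -12941 (F = 4092 - 17033 = -12941)
-(M(-5) - F) = -(-5*(180 - 5) - 1*(-12941)) = -(-5*175 + 12941) = -(-875 + 12941) = -1*12066 = -12066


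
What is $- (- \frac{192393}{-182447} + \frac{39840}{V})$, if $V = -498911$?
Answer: $- \frac{88718295543}{91024815217} \approx -0.97466$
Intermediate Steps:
$- (- \frac{192393}{-182447} + \frac{39840}{V}) = - (- \frac{192393}{-182447} + \frac{39840}{-498911}) = - (\left(-192393\right) \left(- \frac{1}{182447}\right) + 39840 \left(- \frac{1}{498911}\right)) = - (\frac{192393}{182447} - \frac{39840}{498911}) = \left(-1\right) \frac{88718295543}{91024815217} = - \frac{88718295543}{91024815217}$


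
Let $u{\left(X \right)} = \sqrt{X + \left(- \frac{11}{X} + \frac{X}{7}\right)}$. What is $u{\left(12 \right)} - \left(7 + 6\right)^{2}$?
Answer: $-169 + \frac{5 \sqrt{903}}{42} \approx -165.42$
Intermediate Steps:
$u{\left(X \right)} = \sqrt{- \frac{11}{X} + \frac{8 X}{7}}$ ($u{\left(X \right)} = \sqrt{X + \left(- \frac{11}{X} + X \frac{1}{7}\right)} = \sqrt{X + \left(- \frac{11}{X} + \frac{X}{7}\right)} = \sqrt{- \frac{11}{X} + \frac{8 X}{7}}$)
$u{\left(12 \right)} - \left(7 + 6\right)^{2} = \frac{\sqrt{- \frac{539}{12} + 56 \cdot 12}}{7} - \left(7 + 6\right)^{2} = \frac{\sqrt{\left(-539\right) \frac{1}{12} + 672}}{7} - 13^{2} = \frac{\sqrt{- \frac{539}{12} + 672}}{7} - 169 = \frac{\sqrt{\frac{7525}{12}}}{7} - 169 = \frac{\frac{5}{6} \sqrt{903}}{7} - 169 = \frac{5 \sqrt{903}}{42} - 169 = -169 + \frac{5 \sqrt{903}}{42}$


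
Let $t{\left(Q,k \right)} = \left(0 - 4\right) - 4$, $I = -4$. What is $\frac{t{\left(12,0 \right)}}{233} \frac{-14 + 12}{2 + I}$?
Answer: $- \frac{8}{233} \approx -0.034335$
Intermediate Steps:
$t{\left(Q,k \right)} = -8$ ($t{\left(Q,k \right)} = -4 - 4 = -8$)
$\frac{t{\left(12,0 \right)}}{233} \frac{-14 + 12}{2 + I} = - \frac{8}{233} \frac{-14 + 12}{2 - 4} = \left(-8\right) \frac{1}{233} \left(- \frac{2}{-2}\right) = - \frac{8 \left(\left(-2\right) \left(- \frac{1}{2}\right)\right)}{233} = \left(- \frac{8}{233}\right) 1 = - \frac{8}{233}$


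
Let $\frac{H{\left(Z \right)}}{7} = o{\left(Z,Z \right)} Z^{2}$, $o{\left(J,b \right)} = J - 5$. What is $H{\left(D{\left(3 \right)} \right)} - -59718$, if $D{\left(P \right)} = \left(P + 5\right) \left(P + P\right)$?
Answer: $753222$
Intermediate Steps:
$o{\left(J,b \right)} = -5 + J$
$D{\left(P \right)} = 2 P \left(5 + P\right)$ ($D{\left(P \right)} = \left(5 + P\right) 2 P = 2 P \left(5 + P\right)$)
$H{\left(Z \right)} = 7 Z^{2} \left(-5 + Z\right)$ ($H{\left(Z \right)} = 7 \left(-5 + Z\right) Z^{2} = 7 Z^{2} \left(-5 + Z\right)$)
$H{\left(D{\left(3 \right)} \right)} - -59718 = 7 \left(2 \cdot 3 \left(5 + 3\right)\right)^{2} \left(-5 + 2 \cdot 3 \left(5 + 3\right)\right) - -59718 = 7 \left(2 \cdot 3 \cdot 8\right)^{2} \left(-5 + 2 \cdot 3 \cdot 8\right) + 59718 = 7 \cdot 48^{2} \left(-5 + 48\right) + 59718 = 7 \cdot 2304 \cdot 43 + 59718 = 693504 + 59718 = 753222$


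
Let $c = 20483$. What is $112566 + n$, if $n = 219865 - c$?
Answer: $311948$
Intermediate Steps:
$n = 199382$ ($n = 219865 - 20483 = 199382$)
$112566 + n = 112566 + 199382 = 311948$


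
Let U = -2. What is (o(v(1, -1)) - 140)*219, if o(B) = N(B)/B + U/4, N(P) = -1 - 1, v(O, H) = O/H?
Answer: -60663/2 ≈ -30332.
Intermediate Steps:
N(P) = -2
o(B) = -1/2 - 2/B (o(B) = -2/B - 2/4 = -2/B - 2*1/4 = -2/B - 1/2 = -1/2 - 2/B)
(o(v(1, -1)) - 140)*219 = ((-4 - 1/(-1))/(2*((1/(-1)))) - 140)*219 = ((-4 - (-1))/(2*((1*(-1)))) - 140)*219 = ((1/2)*(-4 - 1*(-1))/(-1) - 140)*219 = ((1/2)*(-1)*(-4 + 1) - 140)*219 = ((1/2)*(-1)*(-3) - 140)*219 = (3/2 - 140)*219 = -277/2*219 = -60663/2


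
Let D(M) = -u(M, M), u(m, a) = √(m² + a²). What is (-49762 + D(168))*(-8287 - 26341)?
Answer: 1723158536 + 5817504*√2 ≈ 1.7314e+9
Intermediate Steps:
u(m, a) = √(a² + m²)
D(M) = -√2*√(M²) (D(M) = -√(M² + M²) = -√(2*M²) = -√2*√(M²))
(-49762 + D(168))*(-8287 - 26341) = (-49762 - √2*√(168²))*(-8287 - 26341) = (-49762 - √2*√28224)*(-34628) = (-49762 - 1*√2*168)*(-34628) = (-49762 - 168*√2)*(-34628) = 1723158536 + 5817504*√2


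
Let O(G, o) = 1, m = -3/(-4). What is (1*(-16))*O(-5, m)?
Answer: -16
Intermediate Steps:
m = ¾ (m = -3*(-¼) = ¾ ≈ 0.75000)
(1*(-16))*O(-5, m) = (1*(-16))*1 = -16*1 = -16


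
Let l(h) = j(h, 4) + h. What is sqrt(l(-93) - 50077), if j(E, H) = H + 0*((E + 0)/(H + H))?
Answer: 3*I*sqrt(5574) ≈ 223.98*I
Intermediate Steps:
j(E, H) = H (j(E, H) = H + 0*(E/((2*H))) = H + 0*(E*(1/(2*H))) = H + 0*(E/(2*H)) = H + 0 = H)
l(h) = 4 + h
sqrt(l(-93) - 50077) = sqrt((4 - 93) - 50077) = sqrt(-89 - 50077) = sqrt(-50166) = 3*I*sqrt(5574)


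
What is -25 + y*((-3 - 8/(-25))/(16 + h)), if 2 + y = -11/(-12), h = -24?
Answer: -60871/2400 ≈ -25.363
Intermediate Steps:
y = -13/12 (y = -2 - 11/(-12) = -2 - 11*(-1/12) = -2 + 11/12 = -13/12 ≈ -1.0833)
-25 + y*((-3 - 8/(-25))/(16 + h)) = -25 - 13*(-3 - 8/(-25))/(12*(16 - 24)) = -25 - 13*(-3 - 8*(-1/25))/(12*(-8)) = -25 - 13*(-3 + 8/25)*(-1)/(12*8) = -25 - (-871)*(-1)/(300*8) = -25 - 13/12*67/200 = -25 - 871/2400 = -60871/2400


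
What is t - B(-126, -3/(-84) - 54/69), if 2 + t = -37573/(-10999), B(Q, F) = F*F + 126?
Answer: -570857065703/4561681264 ≈ -125.14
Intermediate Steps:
B(Q, F) = 126 + F**2 (B(Q, F) = F**2 + 126 = 126 + F**2)
t = 15575/10999 (t = -2 - 37573/(-10999) = -2 - 37573*(-1/10999) = -2 + 37573/10999 = 15575/10999 ≈ 1.4160)
t - B(-126, -3/(-84) - 54/69) = 15575/10999 - (126 + (-3/(-84) - 54/69)**2) = 15575/10999 - (126 + (-3*(-1/84) - 54*1/69)**2) = 15575/10999 - (126 + (1/28 - 18/23)**2) = 15575/10999 - (126 + (-481/644)**2) = 15575/10999 - (126 + 231361/414736) = 15575/10999 - 1*52488097/414736 = 15575/10999 - 52488097/414736 = -570857065703/4561681264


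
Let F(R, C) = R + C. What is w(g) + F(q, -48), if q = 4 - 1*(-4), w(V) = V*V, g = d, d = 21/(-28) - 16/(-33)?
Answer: -695735/17424 ≈ -39.930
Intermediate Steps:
d = -35/132 (d = 21*(-1/28) - 16*(-1/33) = -¾ + 16/33 = -35/132 ≈ -0.26515)
g = -35/132 ≈ -0.26515
w(V) = V²
q = 8 (q = 4 + 4 = 8)
F(R, C) = C + R
w(g) + F(q, -48) = (-35/132)² + (-48 + 8) = 1225/17424 - 40 = -695735/17424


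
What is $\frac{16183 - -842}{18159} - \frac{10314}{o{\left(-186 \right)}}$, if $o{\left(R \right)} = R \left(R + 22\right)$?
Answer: $\frac{18446593}{30773452} \approx 0.59943$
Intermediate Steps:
$o{\left(R \right)} = R \left(22 + R\right)$
$\frac{16183 - -842}{18159} - \frac{10314}{o{\left(-186 \right)}} = \frac{16183 - -842}{18159} - \frac{10314}{\left(-186\right) \left(22 - 186\right)} = \left(16183 + 842\right) \frac{1}{18159} - \frac{10314}{\left(-186\right) \left(-164\right)} = 17025 \cdot \frac{1}{18159} - \frac{10314}{30504} = \frac{5675}{6053} - \frac{1719}{5084} = \frac{18446593}{30773452}$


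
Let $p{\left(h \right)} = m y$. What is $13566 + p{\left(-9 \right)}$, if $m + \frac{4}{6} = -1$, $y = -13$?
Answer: $\frac{40763}{3} \approx 13588.0$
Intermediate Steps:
$m = - \frac{5}{3}$ ($m = - \frac{2}{3} - 1 = - \frac{5}{3} \approx -1.6667$)
$p{\left(h \right)} = \frac{65}{3}$ ($p{\left(h \right)} = \left(- \frac{5}{3}\right) \left(-13\right) = \frac{65}{3}$)
$13566 + p{\left(-9 \right)} = 13566 + \frac{65}{3} = \frac{40763}{3}$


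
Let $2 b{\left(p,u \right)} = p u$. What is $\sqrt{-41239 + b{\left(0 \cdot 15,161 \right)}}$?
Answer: $i \sqrt{41239} \approx 203.07 i$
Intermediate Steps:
$b{\left(p,u \right)} = \frac{p u}{2}$
$\sqrt{-41239 + b{\left(0 \cdot 15,161 \right)}} = \sqrt{-41239 + \frac{1}{2} \cdot 0 \cdot 15 \cdot 161} = \sqrt{-41239 + \frac{1}{2} \cdot 0 \cdot 161} = \sqrt{-41239 + 0} = \sqrt{-41239} = i \sqrt{41239}$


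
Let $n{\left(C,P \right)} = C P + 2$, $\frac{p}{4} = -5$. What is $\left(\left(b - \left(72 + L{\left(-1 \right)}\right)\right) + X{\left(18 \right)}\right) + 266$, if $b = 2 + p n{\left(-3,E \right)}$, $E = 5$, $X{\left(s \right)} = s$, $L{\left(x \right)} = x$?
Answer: $475$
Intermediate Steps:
$p = -20$ ($p = 4 \left(-5\right) = -20$)
$n{\left(C,P \right)} = 2 + C P$
$b = 262$ ($b = 2 - 20 \left(2 - 15\right) = 2 - -260 = 2 + 260 = 262$)
$\left(\left(b - \left(72 + L{\left(-1 \right)}\right)\right) + X{\left(18 \right)}\right) + 266 = \left(\left(262 - \left(72 - 1\right)\right) + 18\right) + 266 = \left(\left(262 - 71\right) + 18\right) + 266 = \left(191 + 18\right) + 266 = 209 + 266 = 475$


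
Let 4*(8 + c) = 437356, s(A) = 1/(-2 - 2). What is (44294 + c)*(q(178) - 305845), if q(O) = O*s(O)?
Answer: -93984548875/2 ≈ -4.6992e+10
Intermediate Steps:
s(A) = -¼ (s(A) = 1/(-4) = -¼)
q(O) = -O/4 (q(O) = O*(-¼) = -O/4)
c = 109331 (c = -8 + (¼)*437356 = -8 + 109339 = 109331)
(44294 + c)*(q(178) - 305845) = (44294 + 109331)*(-¼*178 - 305845) = 153625*(-89/2 - 305845) = 153625*(-611779/2) = -93984548875/2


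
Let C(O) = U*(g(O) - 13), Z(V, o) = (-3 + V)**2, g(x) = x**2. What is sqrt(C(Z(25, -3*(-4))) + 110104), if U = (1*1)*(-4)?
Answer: 2*I*sqrt(206717) ≈ 909.32*I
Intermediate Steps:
U = -4 (U = 1*(-4) = -4)
C(O) = 52 - 4*O**2 (C(O) = -4*(O**2 - 13) = -4*(-13 + O**2) = 52 - 4*O**2)
sqrt(C(Z(25, -3*(-4))) + 110104) = sqrt((52 - 4*(-3 + 25)**4) + 110104) = sqrt((52 - 4*(22**2)**2) + 110104) = sqrt((52 - 4*484**2) + 110104) = sqrt((52 - 4*234256) + 110104) = sqrt((52 - 937024) + 110104) = sqrt(-936972 + 110104) = sqrt(-826868) = 2*I*sqrt(206717)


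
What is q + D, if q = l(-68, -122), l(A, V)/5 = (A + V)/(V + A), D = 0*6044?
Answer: 5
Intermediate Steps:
D = 0
l(A, V) = 5 (l(A, V) = 5*((A + V)/(V + A)) = 5*((A + V)/(A + V)) = 5*1 = 5)
q = 5
q + D = 5 + 0 = 5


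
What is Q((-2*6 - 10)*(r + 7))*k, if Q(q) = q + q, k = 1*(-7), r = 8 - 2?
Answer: 4004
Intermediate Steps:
r = 6
k = -7
Q(q) = 2*q
Q((-2*6 - 10)*(r + 7))*k = (2*((-2*6 - 10)*(6 + 7)))*(-7) = (2*((-12 - 10)*13))*(-7) = (2*(-22*13))*(-7) = (2*(-286))*(-7) = -572*(-7) = 4004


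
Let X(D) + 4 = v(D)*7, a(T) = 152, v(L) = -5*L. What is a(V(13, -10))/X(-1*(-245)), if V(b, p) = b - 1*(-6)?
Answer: -152/8579 ≈ -0.017718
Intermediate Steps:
V(b, p) = 6 + b (V(b, p) = b + 6 = 6 + b)
X(D) = -4 - 35*D (X(D) = -4 - 5*D*7 = -4 - 35*D)
a(V(13, -10))/X(-1*(-245)) = 152/(-4 - (-35)*(-245)) = 152/(-4 - 35*245) = 152/(-4 - 8575) = 152/(-8579) = 152*(-1/8579) = -152/8579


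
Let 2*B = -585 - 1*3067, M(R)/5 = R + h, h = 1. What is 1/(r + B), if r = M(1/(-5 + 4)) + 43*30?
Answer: -1/536 ≈ -0.0018657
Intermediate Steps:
M(R) = 5 + 5*R (M(R) = 5*(R + 1) = 5*(1 + R) = 5 + 5*R)
B = -1826 (B = (-585 - 1*3067)/2 = (-585 - 3067)/2 = (1/2)*(-3652) = -1826)
r = 1290 (r = (5 + 5/(-5 + 4)) + 43*30 = (5 + 5/(-1)) + 1290 = (5 + 5*(-1)) + 1290 = (5 - 5) + 1290 = 0 + 1290 = 1290)
1/(r + B) = 1/(1290 - 1826) = 1/(-536) = -1/536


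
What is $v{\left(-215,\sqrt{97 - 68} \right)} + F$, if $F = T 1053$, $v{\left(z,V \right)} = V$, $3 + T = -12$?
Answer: $-15795 + \sqrt{29} \approx -15790.0$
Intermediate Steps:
$T = -15$ ($T = -3 - 12 = -15$)
$F = -15795$ ($F = \left(-15\right) 1053 = -15795$)
$v{\left(-215,\sqrt{97 - 68} \right)} + F = \sqrt{97 - 68} - 15795 = \sqrt{29} - 15795 = -15795 + \sqrt{29}$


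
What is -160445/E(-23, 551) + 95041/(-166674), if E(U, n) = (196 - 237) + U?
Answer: 13367963653/5333568 ≈ 2506.4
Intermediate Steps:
E(U, n) = -41 + U
-160445/E(-23, 551) + 95041/(-166674) = -160445/(-41 - 23) + 95041/(-166674) = -160445/(-64) + 95041*(-1/166674) = -160445*(-1/64) - 95041/166674 = 160445/64 - 95041/166674 = 13367963653/5333568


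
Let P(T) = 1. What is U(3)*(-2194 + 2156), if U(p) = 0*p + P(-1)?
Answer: -38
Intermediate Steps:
U(p) = 1 (U(p) = 0*p + 1 = 0 + 1 = 1)
U(3)*(-2194 + 2156) = 1*(-2194 + 2156) = 1*(-38) = -38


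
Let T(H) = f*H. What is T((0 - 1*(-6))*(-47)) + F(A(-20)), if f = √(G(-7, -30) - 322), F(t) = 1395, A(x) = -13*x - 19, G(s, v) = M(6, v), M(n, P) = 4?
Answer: 1395 - 282*I*√318 ≈ 1395.0 - 5028.8*I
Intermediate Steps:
G(s, v) = 4
A(x) = -19 - 13*x
f = I*√318 (f = √(4 - 322) = √(-318) = I*√318 ≈ 17.833*I)
T(H) = I*H*√318 (T(H) = (I*√318)*H = I*H*√318)
T((0 - 1*(-6))*(-47)) + F(A(-20)) = I*((0 - 1*(-6))*(-47))*√318 + 1395 = I*((0 + 6)*(-47))*√318 + 1395 = I*(6*(-47))*√318 + 1395 = I*(-282)*√318 + 1395 = -282*I*√318 + 1395 = 1395 - 282*I*√318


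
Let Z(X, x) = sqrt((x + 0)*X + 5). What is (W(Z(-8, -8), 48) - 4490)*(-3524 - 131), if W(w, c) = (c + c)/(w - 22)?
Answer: 1363652722/83 + 70176*sqrt(69)/83 ≈ 1.6437e+7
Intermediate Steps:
Z(X, x) = sqrt(5 + X*x) (Z(X, x) = sqrt(x*X + 5) = sqrt(X*x + 5) = sqrt(5 + X*x))
W(w, c) = 2*c/(-22 + w) (W(w, c) = (2*c)/(-22 + w) = 2*c/(-22 + w))
(W(Z(-8, -8), 48) - 4490)*(-3524 - 131) = (2*48/(-22 + sqrt(5 - 8*(-8))) - 4490)*(-3524 - 131) = (2*48/(-22 + sqrt(5 + 64)) - 4490)*(-3655) = (2*48/(-22 + sqrt(69)) - 4490)*(-3655) = (96/(-22 + sqrt(69)) - 4490)*(-3655) = (-4490 + 96/(-22 + sqrt(69)))*(-3655) = 16410950 - 350880/(-22 + sqrt(69))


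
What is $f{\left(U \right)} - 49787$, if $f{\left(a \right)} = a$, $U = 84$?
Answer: $-49703$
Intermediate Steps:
$f{\left(U \right)} - 49787 = 84 - 49787 = -49703$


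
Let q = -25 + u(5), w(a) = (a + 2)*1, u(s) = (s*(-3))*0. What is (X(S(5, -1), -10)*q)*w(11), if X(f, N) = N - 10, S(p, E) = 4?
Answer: 6500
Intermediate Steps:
X(f, N) = -10 + N
u(s) = 0 (u(s) = -3*s*0 = 0)
w(a) = 2 + a (w(a) = (2 + a)*1 = 2 + a)
q = -25 (q = -25 + 0 = -25)
(X(S(5, -1), -10)*q)*w(11) = ((-10 - 10)*(-25))*(2 + 11) = -20*(-25)*13 = 500*13 = 6500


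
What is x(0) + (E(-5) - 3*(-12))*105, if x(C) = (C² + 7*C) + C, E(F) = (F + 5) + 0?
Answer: 3780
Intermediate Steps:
E(F) = 5 + F (E(F) = (5 + F) + 0 = 5 + F)
x(C) = C² + 8*C
x(0) + (E(-5) - 3*(-12))*105 = 0*(8 + 0) + ((5 - 5) - 3*(-12))*105 = 0*8 + (0 - 1*(-36))*105 = 0 + (0 + 36)*105 = 0 + 36*105 = 0 + 3780 = 3780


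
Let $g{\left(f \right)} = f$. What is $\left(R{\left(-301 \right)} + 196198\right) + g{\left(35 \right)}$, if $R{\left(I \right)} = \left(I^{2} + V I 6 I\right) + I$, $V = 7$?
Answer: $4091775$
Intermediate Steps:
$R{\left(I \right)} = I + 43 I^{2}$ ($R{\left(I \right)} = \left(I^{2} + 7 I 6 I\right) + I = \left(I^{2} + 42 I I\right) + I = \left(I^{2} + 42 I^{2}\right) + I = 43 I^{2} + I = I + 43 I^{2}$)
$\left(R{\left(-301 \right)} + 196198\right) + g{\left(35 \right)} = \left(- 301 \left(1 + 43 \left(-301\right)\right) + 196198\right) + 35 = \left(- 301 \left(1 - 12943\right) + 196198\right) + 35 = \left(\left(-301\right) \left(-12942\right) + 196198\right) + 35 = \left(3895542 + 196198\right) + 35 = 4091740 + 35 = 4091775$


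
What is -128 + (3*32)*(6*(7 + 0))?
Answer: 3904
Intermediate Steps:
-128 + (3*32)*(6*(7 + 0)) = -128 + 96*(6*7) = -128 + 96*42 = -128 + 4032 = 3904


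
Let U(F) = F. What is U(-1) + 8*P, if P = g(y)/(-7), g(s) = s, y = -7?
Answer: 7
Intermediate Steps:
P = 1 (P = -7/(-7) = -7*(-1/7) = 1)
U(-1) + 8*P = -1 + 8*1 = -1 + 8 = 7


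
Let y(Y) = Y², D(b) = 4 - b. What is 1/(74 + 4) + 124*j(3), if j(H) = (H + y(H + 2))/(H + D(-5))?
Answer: 7523/26 ≈ 289.35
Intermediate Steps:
j(H) = (H + (2 + H)²)/(9 + H) (j(H) = (H + (H + 2)²)/(H + (4 - 1*(-5))) = (H + (2 + H)²)/(H + (4 + 5)) = (H + (2 + H)²)/(H + 9) = (H + (2 + H)²)/(9 + H))
1/(74 + 4) + 124*j(3) = 1/(74 + 4) + 124*((3 + (2 + 3)²)/(9 + 3)) = 1/78 + 124*((3 + 5²)/12) = 1/78 + 124*((3 + 25)/12) = 1/78 + 124*((1/12)*28) = 1/78 + 124*(7/3) = 1/78 + 868/3 = 7523/26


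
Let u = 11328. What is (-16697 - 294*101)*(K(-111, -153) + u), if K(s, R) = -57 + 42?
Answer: -524821383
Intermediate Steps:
K(s, R) = -15
(-16697 - 294*101)*(K(-111, -153) + u) = (-16697 - 294*101)*(-15 + 11328) = (-16697 - 29694)*11313 = -46391*11313 = -524821383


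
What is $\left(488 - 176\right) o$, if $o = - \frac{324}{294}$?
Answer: $- \frac{16848}{49} \approx -343.84$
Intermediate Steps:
$o = - \frac{54}{49}$ ($o = \left(-324\right) \frac{1}{294} = - \frac{54}{49} \approx -1.102$)
$\left(488 - 176\right) o = \left(488 - 176\right) \left(- \frac{54}{49}\right) = 312 \left(- \frac{54}{49}\right) = - \frac{16848}{49}$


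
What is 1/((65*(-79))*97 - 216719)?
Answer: -1/714814 ≈ -1.3990e-6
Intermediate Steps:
1/((65*(-79))*97 - 216719) = 1/(-5135*97 - 216719) = 1/(-498095 - 216719) = 1/(-714814) = -1/714814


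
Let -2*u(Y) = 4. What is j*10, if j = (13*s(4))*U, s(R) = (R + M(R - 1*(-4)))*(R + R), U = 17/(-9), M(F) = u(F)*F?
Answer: 70720/3 ≈ 23573.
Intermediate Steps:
u(Y) = -2 (u(Y) = -1/2*4 = -2)
M(F) = -2*F
U = -17/9 (U = 17*(-1/9) = -17/9 ≈ -1.8889)
s(R) = 2*R*(-8 - R) (s(R) = (R - 2*(R - 1*(-4)))*(R + R) = (R - 2*(R + 4))*(2*R) = (R - 2*(4 + R))*(2*R) = (R + (-8 - 2*R))*(2*R) = (-8 - R)*(2*R) = 2*R*(-8 - R))
j = 7072/3 (j = (13*(2*4*(-8 - 1*4)))*(-17/9) = (13*(2*4*(-8 - 4)))*(-17/9) = (13*(2*4*(-12)))*(-17/9) = (13*(-96))*(-17/9) = -1248*(-17/9) = 7072/3 ≈ 2357.3)
j*10 = (7072/3)*10 = 70720/3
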